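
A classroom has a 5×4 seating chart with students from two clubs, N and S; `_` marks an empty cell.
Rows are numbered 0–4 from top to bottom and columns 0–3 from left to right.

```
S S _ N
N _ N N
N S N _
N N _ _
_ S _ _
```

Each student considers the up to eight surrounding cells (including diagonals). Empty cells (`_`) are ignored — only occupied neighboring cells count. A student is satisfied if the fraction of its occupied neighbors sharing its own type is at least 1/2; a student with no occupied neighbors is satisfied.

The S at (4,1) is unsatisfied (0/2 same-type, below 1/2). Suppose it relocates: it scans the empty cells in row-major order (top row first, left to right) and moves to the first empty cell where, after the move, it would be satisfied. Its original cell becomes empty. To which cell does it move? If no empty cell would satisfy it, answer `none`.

Vacating (4,1). Empty cells in order:
  (0,2): 1/4 same-type → still unsatisfied.
  (1,1): 3/7 same-type → still unsatisfied.
  (2,3): 0/3 same-type → still unsatisfied.
  (3,2): 1/3 same-type → still unsatisfied.
  (3,3): 0/1 same-type → still unsatisfied.
  (4,0): 0/2 same-type → still unsatisfied.
  (4,2): 0/1 same-type → still unsatisfied.
  (4,3): 0/0 same-type → satisfied — stop here.

(4,3)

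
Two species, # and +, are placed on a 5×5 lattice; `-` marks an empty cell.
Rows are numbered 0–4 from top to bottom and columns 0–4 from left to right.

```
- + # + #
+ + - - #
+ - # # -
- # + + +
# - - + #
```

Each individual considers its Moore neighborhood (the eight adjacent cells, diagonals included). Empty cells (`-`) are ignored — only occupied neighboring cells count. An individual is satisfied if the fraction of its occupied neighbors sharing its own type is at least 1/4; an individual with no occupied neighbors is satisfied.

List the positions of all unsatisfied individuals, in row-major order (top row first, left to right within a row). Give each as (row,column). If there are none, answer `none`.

(0,1)+ 2/3 ok
(0,2)# 0/3 unhappy
(0,3)+ 0/3 unhappy
(0,4)# 1/2 ok
(1,0)+ 3/3 ok
(1,1)+ 3/5 ok
(1,4)# 2/3 ok
(2,0)+ 2/3 ok
(2,2)# 2/5 ok
(2,3)# 2/5 ok
(3,1)# 2/4 ok
(3,2)+ 2/5 ok
(3,3)+ 3/6 ok
(3,4)+ 2/4 ok
(4,0)# 1/1 ok
(4,3)+ 3/4 ok
(4,4)# 0/3 unhappy

(0,2), (0,3), (4,4)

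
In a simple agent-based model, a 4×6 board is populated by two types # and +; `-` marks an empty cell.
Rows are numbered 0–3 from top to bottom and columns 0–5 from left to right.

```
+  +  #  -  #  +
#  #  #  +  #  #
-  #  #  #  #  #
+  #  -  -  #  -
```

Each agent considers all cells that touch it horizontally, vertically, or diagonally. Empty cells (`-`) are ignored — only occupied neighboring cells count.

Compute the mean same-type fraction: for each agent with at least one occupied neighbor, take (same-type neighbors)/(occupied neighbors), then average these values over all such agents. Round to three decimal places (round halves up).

Row 0: (0,0)+ 1/3 · (0,1)+ 1/5 · (0,2)# 2/4 · (0,4)# 2/4 · (0,5)+ 0/3
Row 1: (1,0)# 2/4 · (1,1)# 5/7 · (1,2)# 5/7 · (1,3)+ 0/7 · (1,4)# 5/7 · (1,5)# 4/5
Row 2: (2,1)# 5/6 · (2,2)# 5/6 · (2,3)# 5/6 · (2,4)# 5/6 · (2,5)# 4/4
Row 3: (3,0)+ 0/2 · (3,1)# 2/3 · (3,4)# 3/3
Sum over 19 agents: 1/3 + 1/5 + 2/4 + 2/4 + 0/3 + 2/4 + 5/7 + 5/7 + 0/7 + 5/7 + 4/5 + 5/6 + 5/6 + 5/6 + 5/6 + 4/4 + 0/2 + 2/3 + 3/3 = 461/42; mean = 461/42 ÷ 19 = 461/798 = 0.577694… → 0.578.

0.578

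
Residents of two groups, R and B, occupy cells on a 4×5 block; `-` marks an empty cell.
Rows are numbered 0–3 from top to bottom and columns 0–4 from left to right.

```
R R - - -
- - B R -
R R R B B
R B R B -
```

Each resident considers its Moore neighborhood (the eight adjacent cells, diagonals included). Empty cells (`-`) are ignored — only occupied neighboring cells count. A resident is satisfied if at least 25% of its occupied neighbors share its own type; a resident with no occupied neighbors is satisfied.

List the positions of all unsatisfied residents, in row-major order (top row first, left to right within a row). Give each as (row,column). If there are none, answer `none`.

(0,0)R 1/1 ✓
(0,1)R 1/2 ✓
(1,2)B 1/5 ✗
(1,3)R 1/4 ✓
(2,0)R 2/3 ✓
(2,1)R 4/6 ✓
(2,2)R 3/7 ✓
(2,3)B 3/6 ✓
(2,4)B 2/3 ✓
(3,0)R 2/3 ✓
(3,1)B 0/5 ✗
(3,2)R 2/5 ✓
(3,3)B 2/4 ✓

(1,2), (3,1)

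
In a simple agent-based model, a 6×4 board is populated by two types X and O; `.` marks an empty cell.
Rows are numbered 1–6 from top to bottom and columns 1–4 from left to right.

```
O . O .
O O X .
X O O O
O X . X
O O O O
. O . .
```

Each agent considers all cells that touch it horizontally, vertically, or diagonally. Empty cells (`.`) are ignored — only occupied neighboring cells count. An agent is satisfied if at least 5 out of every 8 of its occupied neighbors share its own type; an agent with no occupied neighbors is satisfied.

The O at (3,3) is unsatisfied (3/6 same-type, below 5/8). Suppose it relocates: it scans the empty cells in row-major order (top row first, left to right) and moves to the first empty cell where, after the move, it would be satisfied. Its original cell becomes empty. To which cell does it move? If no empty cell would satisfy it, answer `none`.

(1,2)

Vacating (3,3). Empty cells in order:
  (1,2): 4/5 same-type → satisfied — stop here.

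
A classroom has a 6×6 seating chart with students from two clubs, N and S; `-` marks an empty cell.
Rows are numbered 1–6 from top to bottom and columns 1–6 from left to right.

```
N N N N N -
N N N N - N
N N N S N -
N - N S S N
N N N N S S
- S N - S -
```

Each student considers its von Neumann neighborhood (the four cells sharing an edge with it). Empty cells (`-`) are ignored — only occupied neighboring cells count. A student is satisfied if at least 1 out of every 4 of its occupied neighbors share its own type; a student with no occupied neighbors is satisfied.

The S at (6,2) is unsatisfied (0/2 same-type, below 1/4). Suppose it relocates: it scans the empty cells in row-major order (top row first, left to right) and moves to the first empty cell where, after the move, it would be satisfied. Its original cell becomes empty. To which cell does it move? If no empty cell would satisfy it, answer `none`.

(6,4)

Vacating (6,2). Empty cells in order:
  (1,6): 0/2 same-type → still unsatisfied.
  (2,5): 0/4 same-type → still unsatisfied.
  (3,6): 0/3 same-type → still unsatisfied.
  (4,2): 0/4 same-type → still unsatisfied.
  (6,1): 0/1 same-type → still unsatisfied.
  (6,4): 1/3 same-type → satisfied — stop here.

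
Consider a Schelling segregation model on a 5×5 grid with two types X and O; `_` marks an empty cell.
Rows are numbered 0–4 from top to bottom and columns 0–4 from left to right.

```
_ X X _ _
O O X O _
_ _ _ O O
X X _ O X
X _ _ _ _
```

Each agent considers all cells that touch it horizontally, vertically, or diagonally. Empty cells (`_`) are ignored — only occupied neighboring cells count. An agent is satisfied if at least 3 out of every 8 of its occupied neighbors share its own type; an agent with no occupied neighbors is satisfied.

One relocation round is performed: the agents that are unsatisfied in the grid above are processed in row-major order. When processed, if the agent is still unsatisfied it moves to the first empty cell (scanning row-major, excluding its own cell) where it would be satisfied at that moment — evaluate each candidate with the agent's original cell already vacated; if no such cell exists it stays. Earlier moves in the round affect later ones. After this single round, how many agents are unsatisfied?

Initially unsatisfied (in order): (1,1), (3,4).
  (1,1) → (0,0).
  (3,4) → (0,3).
Resulting grid:
O X X X _
O _ X O _
_ _ _ O O
X X _ O _
X _ _ _ _
All satisfied now.

0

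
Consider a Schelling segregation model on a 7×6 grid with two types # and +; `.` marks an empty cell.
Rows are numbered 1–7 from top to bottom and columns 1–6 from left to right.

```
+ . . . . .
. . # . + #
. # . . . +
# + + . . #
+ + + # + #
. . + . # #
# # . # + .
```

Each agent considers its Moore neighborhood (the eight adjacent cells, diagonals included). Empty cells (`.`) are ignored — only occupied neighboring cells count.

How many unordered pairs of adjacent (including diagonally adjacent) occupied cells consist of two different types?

21

Scan each occupied cell's neighbors to the right and below (and the two forward diagonals) so each pair is counted once.
Row 2: #(2,3)–#(3,2)= +(2,5)–#(2,6)≠ +(2,5)–+(3,6)= #(2,6)–+(3,6)≠  → 2/4 unlike.
Row 3: #(3,2)–+(4,2)≠ #(3,2)–+(4,3)≠ #(3,2)–#(4,1)= +(3,6)–#(4,6)≠  → 3/4 unlike.
Row 4: #(4,1)–+(4,2)≠ #(4,1)–+(5,1)≠ #(4,1)–+(5,2)≠ +(4,2)–+(4,3)= +(4,2)–+(5,2)= +(4,2)–+(5,3)= +(4,2)–+(5,1)= +(4,3)–+(5,3)= +(4,3)–#(5,4)≠ +(4,3)–+(5,2)= #(4,6)–#(5,6)= #(4,6)–+(5,5)≠  → 5/12 unlike.
Row 5: +(5,1)–+(5,2)= +(5,2)–+(5,3)= +(5,2)–+(6,3)= +(5,3)–#(5,4)≠ +(5,3)–+(6,3)= #(5,4)–+(5,5)≠ #(5,4)–#(6,5)= #(5,4)–+(6,3)≠ +(5,5)–#(5,6)≠ +(5,5)–#(6,5)≠ +(5,5)–#(6,6)≠ #(5,6)–#(6,6)= #(5,6)–#(6,5)=  → 6/13 unlike.
Row 6: +(6,3)–#(7,4)≠ +(6,3)–#(7,2)≠ #(6,5)–#(6,6)= #(6,5)–+(7,5)≠ #(6,5)–#(7,4)= #(6,6)–+(7,5)≠  → 4/6 unlike.
Row 7: #(7,1)–#(7,2)= #(7,4)–+(7,5)≠  → 1/2 unlike.
Total adjacent occupied pairs: 41; unlike-type pairs: 21.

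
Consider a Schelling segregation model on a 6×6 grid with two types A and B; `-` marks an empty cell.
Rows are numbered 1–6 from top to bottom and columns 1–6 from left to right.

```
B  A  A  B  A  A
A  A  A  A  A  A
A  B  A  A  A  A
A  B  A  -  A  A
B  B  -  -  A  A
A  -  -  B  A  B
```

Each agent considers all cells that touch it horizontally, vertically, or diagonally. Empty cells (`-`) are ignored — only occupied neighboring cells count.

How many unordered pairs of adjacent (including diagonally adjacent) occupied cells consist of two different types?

Scan each occupied cell's neighbors to the right and below (and the two forward diagonals) so each pair is counted once.
Row 1: B(1,1)–A(1,2)≠ B(1,1)–A(2,1)≠ B(1,1)–A(2,2)≠ A(1,2)–A(1,3)= A(1,2)–A(2,2)= A(1,2)–A(2,3)= A(1,2)–A(2,1)= A(1,3)–B(1,4)≠ A(1,3)–A(2,3)= A(1,3)–A(2,4)= A(1,3)–A(2,2)= B(1,4)–A(1,5)≠ B(1,4)–A(2,4)≠ B(1,4)–A(2,5)≠ B(1,4)–A(2,3)≠ A(1,5)–A(1,6)= A(1,5)–A(2,5)= A(1,5)–A(2,6)= A(1,5)–A(2,4)= A(1,6)–A(2,6)= A(1,6)–A(2,5)=  → 8/21 unlike.
Row 2: A(2,1)–A(2,2)= A(2,1)–A(3,1)= A(2,1)–B(3,2)≠ A(2,2)–A(2,3)= A(2,2)–B(3,2)≠ A(2,2)–A(3,3)= A(2,2)–A(3,1)= A(2,3)–A(2,4)= A(2,3)–A(3,3)= A(2,3)–A(3,4)= A(2,3)–B(3,2)≠ A(2,4)–A(2,5)= A(2,4)–A(3,4)= A(2,4)–A(3,5)= A(2,4)–A(3,3)= A(2,5)–A(2,6)= A(2,5)–A(3,5)= A(2,5)–A(3,6)= A(2,5)–A(3,4)= A(2,6)–A(3,6)= A(2,6)–A(3,5)=  → 3/21 unlike.
Row 3: A(3,1)–B(3,2)≠ A(3,1)–A(4,1)= A(3,1)–B(4,2)≠ B(3,2)–A(3,3)≠ B(3,2)–B(4,2)= B(3,2)–A(4,3)≠ B(3,2)–A(4,1)≠ A(3,3)–A(3,4)= A(3,3)–A(4,3)= A(3,3)–B(4,2)≠ A(3,4)–A(3,5)= A(3,4)–A(4,5)= A(3,4)–A(4,3)= A(3,5)–A(3,6)= A(3,5)–A(4,5)= A(3,5)–A(4,6)= A(3,6)–A(4,6)= A(3,6)–A(4,5)=  → 6/18 unlike.
Row 4: A(4,1)–B(4,2)≠ A(4,1)–B(5,1)≠ A(4,1)–B(5,2)≠ B(4,2)–A(4,3)≠ B(4,2)–B(5,2)= B(4,2)–B(5,1)= A(4,3)–B(5,2)≠ A(4,5)–A(4,6)= A(4,5)–A(5,5)= A(4,5)–A(5,6)= A(4,6)–A(5,6)= A(4,6)–A(5,5)=  → 5/12 unlike.
Row 5: B(5,1)–B(5,2)= B(5,1)–A(6,1)≠ B(5,2)–A(6,1)≠ A(5,5)–A(5,6)= A(5,5)–A(6,5)= A(5,5)–B(6,6)≠ A(5,5)–B(6,4)≠ A(5,6)–B(6,6)≠ A(5,6)–A(6,5)=  → 5/9 unlike.
Row 6: B(6,4)–A(6,5)≠ A(6,5)–B(6,6)≠  → 2/2 unlike.
Total adjacent occupied pairs: 83; unlike-type pairs: 29.

29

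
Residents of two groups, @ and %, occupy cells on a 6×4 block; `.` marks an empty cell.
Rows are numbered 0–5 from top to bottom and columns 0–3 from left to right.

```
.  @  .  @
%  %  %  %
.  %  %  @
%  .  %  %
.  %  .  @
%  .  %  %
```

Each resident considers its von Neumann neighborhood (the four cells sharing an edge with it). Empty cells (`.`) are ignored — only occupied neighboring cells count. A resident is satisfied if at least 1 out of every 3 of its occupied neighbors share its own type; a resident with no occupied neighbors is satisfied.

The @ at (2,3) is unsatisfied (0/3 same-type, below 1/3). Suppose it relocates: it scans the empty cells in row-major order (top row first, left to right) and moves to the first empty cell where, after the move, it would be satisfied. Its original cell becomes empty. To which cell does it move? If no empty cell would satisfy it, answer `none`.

Vacating (2,3). Empty cells in order:
  (0,0): 1/2 same-type → satisfied — stop here.

(0,0)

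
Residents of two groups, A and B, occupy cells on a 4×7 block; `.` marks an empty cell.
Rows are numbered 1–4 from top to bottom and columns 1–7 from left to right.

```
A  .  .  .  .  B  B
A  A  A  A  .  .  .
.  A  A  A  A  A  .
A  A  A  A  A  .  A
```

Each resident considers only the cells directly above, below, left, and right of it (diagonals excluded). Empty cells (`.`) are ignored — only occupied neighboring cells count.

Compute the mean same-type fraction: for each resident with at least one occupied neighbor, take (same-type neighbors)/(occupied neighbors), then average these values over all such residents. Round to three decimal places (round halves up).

1.000

(1,1)A 1/1
(1,6)B 1/1
(1,7)B 1/1
(2,1)A 2/2
(2,2)A 3/3
(2,3)A 3/3
(2,4)A 2/2
(3,2)A 3/3
(3,3)A 4/4
(3,4)A 4/4
(3,5)A 3/3
(3,6)A 1/1
(4,1)A 1/1
(4,2)A 3/3
(4,3)A 3/3
(4,4)A 3/3
(4,5)A 2/2
(4,7)A — no occupied neighbors
Sum over 17 residents: 1/1 + 1/1 + 1/1 + 2/2 + 3/3 + 3/3 + 2/2 + 3/3 + 4/4 + 4/4 + 3/3 + 1/1 + 1/1 + 3/3 + 3/3 + 3/3 + 2/2 = 17; mean = 17 ÷ 17 = 1 = 1.0 → 1.000.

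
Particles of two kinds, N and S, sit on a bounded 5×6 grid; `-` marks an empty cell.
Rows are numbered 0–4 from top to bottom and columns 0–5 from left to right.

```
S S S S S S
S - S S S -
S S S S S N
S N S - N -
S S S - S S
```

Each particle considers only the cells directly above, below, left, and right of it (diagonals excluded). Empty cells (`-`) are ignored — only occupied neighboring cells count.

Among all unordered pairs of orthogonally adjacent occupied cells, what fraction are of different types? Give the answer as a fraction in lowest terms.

7/33

Scan each occupied cell's neighbors to the right and below so each pair is counted once.
From row 0: 0 unlike of 9 pairs (running 0/9).
From row 1: 0 unlike of 6 pairs (running 0/15).
From row 2: 3 unlike of 9 pairs (running 3/24).
From row 3: 4 unlike of 6 pairs (running 7/30).
From row 4: 0 unlike of 3 pairs (running 7/33).
Total adjacent occupied pairs: 33; unlike-type pairs: 7.
7/33 is already in lowest terms.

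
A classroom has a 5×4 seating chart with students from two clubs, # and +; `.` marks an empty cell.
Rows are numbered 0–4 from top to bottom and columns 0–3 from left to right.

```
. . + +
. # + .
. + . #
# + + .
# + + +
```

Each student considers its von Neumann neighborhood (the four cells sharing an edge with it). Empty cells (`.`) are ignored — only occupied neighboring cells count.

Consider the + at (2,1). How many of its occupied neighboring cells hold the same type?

Occupied neighbors of (2,1): (1,1)=#, (3,1)=+.
Same type (+): 1 of 2.

1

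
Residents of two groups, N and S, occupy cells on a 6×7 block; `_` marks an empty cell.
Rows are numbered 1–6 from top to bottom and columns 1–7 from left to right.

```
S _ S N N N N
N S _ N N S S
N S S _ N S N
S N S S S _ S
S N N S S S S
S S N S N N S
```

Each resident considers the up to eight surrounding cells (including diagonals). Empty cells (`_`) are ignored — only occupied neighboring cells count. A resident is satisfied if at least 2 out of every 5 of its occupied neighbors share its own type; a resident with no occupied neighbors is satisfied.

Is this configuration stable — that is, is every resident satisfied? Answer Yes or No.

(1,1)S 1/2 satisfied
(1,3)S 1/3 not
(1,4)N 3/4 satisfied
(1,5)N 4/5 satisfied
(1,6)N 3/5 satisfied
(1,7)N 1/3 not
(2,1)N 1/4 not
(2,2)S 4/6 satisfied
(2,4)N 4/6 satisfied
(2,5)N 5/7 satisfied
(2,6)S 2/8 not
(2,7)S 2/5 satisfied
(3,1)N 2/5 satisfied
(3,2)S 4/7 satisfied
(3,3)S 4/6 satisfied
(3,5)N 2/6 not
(3,6)S 4/7 satisfied
(3,7)N 0/4 not
(4,1)S 2/5 satisfied
(4,2)N 3/8 not
(4,3)S 4/7 satisfied
(4,4)S 5/7 satisfied
(4,5)S 5/6 satisfied
(4,7)S 3/4 satisfied
(5,1)S 3/5 satisfied
(5,2)N 3/8 not
(5,3)N 3/8 not
(5,4)S 5/8 satisfied
(5,5)S 5/7 satisfied
(5,6)S 5/7 satisfied
(5,7)S 3/4 satisfied
(6,1)S 2/3 satisfied
(6,2)S 2/5 satisfied
(6,3)N 2/5 satisfied
(6,4)S 2/5 satisfied
(6,5)N 1/5 not
(6,6)N 1/5 not
(6,7)S 2/3 satisfied
For instance (1,3) has only 1/3 same-type neighbors, below 2/5.

No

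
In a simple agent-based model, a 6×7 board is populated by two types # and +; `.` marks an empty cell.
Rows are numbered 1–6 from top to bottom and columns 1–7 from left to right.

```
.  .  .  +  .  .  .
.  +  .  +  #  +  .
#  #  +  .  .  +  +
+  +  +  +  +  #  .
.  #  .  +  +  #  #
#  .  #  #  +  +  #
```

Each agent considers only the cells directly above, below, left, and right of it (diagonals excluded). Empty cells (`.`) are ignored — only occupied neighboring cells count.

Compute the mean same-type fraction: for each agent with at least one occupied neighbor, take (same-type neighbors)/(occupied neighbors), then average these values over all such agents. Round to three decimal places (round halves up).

Row 1: (1,4)+ 1/1
Row 2: (2,2)+ 0/1 · (2,4)+ 1/2 · (2,5)# 0/2 · (2,6)+ 1/2
Row 3: (3,1)# 1/2 · (3,2)# 1/4 · (3,3)+ 1/2 · (3,6)+ 2/3 · (3,7)+ 1/1
Row 4: (4,1)+ 1/2 · (4,2)+ 2/4 · (4,3)+ 3/3 · (4,4)+ 3/3 · (4,5)+ 2/3 · (4,6)# 1/3
Row 5: (5,2)# 0/1 · (5,4)+ 2/3 · (5,5)+ 3/4 · (5,6)# 2/4 · (5,7)# 2/2
Row 6: (6,1)# — no occupied neighbors · (6,3)# 1/1 · (6,4)# 1/3 · (6,5)+ 2/3 · (6,6)+ 1/3 · (6,7)# 1/2
Sum over 26 agents: 1/1 + 0/1 + 1/2 + 0/2 + 1/2 + 1/2 + 1/4 + 1/2 + 2/3 + 1/1 + 1/2 + 2/4 + 3/3 + 3/3 + 2/3 + 1/3 + 0/1 + 2/3 + 3/4 + 2/4 + 2/2 + 1/1 + 1/3 + 2/3 + 1/3 + 1/2 = 44/3; mean = 44/3 ÷ 26 = 22/39 = 0.564102… → 0.564.

0.564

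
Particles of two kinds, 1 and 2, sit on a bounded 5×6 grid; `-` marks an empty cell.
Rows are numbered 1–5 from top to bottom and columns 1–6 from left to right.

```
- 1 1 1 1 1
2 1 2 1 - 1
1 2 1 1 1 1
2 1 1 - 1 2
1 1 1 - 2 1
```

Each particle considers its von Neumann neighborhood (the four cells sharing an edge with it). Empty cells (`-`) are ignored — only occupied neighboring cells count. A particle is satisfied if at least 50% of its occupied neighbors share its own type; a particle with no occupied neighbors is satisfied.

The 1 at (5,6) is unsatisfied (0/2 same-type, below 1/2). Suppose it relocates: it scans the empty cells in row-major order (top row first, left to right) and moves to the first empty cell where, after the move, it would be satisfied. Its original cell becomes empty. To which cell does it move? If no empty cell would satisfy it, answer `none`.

(1,1)

Vacating (5,6). Empty cells in order:
  (1,1): 1/2 same-type → satisfied — stop here.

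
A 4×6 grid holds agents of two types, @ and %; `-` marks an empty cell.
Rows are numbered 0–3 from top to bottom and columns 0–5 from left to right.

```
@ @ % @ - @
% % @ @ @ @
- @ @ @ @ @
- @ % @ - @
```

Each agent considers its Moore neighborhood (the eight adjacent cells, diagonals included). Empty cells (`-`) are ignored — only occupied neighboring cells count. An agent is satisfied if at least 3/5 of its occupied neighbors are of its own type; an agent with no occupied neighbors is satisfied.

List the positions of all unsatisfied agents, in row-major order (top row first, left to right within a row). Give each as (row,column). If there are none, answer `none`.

(0,0), (0,1), (0,2), (1,0), (1,1), (2,1), (3,2)

Row 0: (0,0)@ 1/3 not · (0,1)@ 2/5 not · (0,2)% 1/5 not · (0,3)@ 3/4 satisfied · (0,5)@ 2/2 satisfied
Row 1: (1,0)% 1/4 not · (1,1)% 2/7 not · (1,2)@ 6/8 satisfied · (1,3)@ 6/7 satisfied · (1,4)@ 7/7 satisfied · (1,5)@ 4/4 satisfied
Row 2: (2,1)@ 3/6 not · (2,2)@ 6/8 satisfied · (2,3)@ 6/7 satisfied · (2,4)@ 7/7 satisfied · (2,5)@ 4/4 satisfied
Row 3: (3,1)@ 2/3 satisfied · (3,2)% 0/5 not · (3,3)@ 3/4 satisfied · (3,5)@ 2/2 satisfied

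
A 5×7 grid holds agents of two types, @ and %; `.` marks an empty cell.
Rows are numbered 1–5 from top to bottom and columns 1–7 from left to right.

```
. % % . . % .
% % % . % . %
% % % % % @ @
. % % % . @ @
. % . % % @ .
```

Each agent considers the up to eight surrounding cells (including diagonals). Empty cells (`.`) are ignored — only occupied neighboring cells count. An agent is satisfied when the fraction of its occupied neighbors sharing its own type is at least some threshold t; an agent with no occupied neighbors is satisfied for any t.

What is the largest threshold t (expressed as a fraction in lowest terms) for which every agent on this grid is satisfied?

1/3

Row 1: (1,2)% 4/4 · (1,3)% 3/3 · (1,6)% 2/2
Row 2: (2,1)% 4/4 · (2,2)% 7/7 · (2,3)% 6/6 · (2,5)% 3/4 · (2,7)% 1/3
Row 3: (3,1)% 4/4 · (3,2)% 7/7 · (3,3)% 7/7 · (3,4)% 6/6 · (3,5)% 3/5 · (3,6)@ 3/6 · (3,7)@ 3/4
Row 4: (4,2)% 5/5 · (4,3)% 7/7 · (4,4)% 6/6 · (4,6)@ 4/6 · (4,7)@ 4/4
Row 5: (5,2)% 2/2 · (5,4)% 3/3 · (5,5)% 2/4 · (5,6)@ 2/3
The smallest same-type fraction is 1/3 at (2,7), which reduces to 1/3. Any threshold above that leaves this agent unsatisfied.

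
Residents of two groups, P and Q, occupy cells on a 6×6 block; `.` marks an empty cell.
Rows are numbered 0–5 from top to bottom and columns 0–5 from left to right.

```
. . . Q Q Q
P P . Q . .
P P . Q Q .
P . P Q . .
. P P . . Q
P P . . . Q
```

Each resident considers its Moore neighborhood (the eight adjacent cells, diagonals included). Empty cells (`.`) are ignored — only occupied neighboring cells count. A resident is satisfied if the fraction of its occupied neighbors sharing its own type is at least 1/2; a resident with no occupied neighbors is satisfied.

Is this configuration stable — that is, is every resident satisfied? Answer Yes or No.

Yes

Row 0: (0,3)Q 2/2 ✓ · (0,4)Q 3/3 ✓ · (0,5)Q 1/1 ✓
Row 1: (1,0)P 3/3 ✓ · (1,1)P 3/3 ✓ · (1,3)Q 4/4 ✓
Row 2: (2,0)P 4/4 ✓ · (2,1)P 5/5 ✓ · (2,3)Q 3/4 ✓ · (2,4)Q 3/3 ✓
Row 3: (3,0)P 3/3 ✓ · (3,2)P 3/5 ✓ · (3,3)Q 2/4 ✓
Row 4: (4,1)P 5/5 ✓ · (4,2)P 3/4 ✓ · (4,5)Q 1/1 ✓
Row 5: (5,0)P 2/2 ✓ · (5,1)P 3/3 ✓ · (5,5)Q 1/1 ✓
All meet the threshold, so the configuration is stable.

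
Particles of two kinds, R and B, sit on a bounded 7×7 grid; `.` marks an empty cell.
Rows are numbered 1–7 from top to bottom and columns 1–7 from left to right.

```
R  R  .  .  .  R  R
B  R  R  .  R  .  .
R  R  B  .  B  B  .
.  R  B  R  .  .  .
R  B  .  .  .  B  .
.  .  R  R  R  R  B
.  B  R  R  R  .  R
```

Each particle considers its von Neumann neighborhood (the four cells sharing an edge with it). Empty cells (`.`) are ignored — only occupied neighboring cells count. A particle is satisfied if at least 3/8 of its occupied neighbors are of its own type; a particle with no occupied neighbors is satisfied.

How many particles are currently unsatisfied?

13

Row 1: (1,1)R 1/2 ok · (1,2)R 2/2 ok · (1,6)R 1/1 ok · (1,7)R 1/1 ok
Row 2: (2,1)B 0/3 unhappy · (2,2)R 3/4 ok · (2,3)R 1/2 ok · (2,5)R 0/1 unhappy
Row 3: (3,1)R 1/2 ok · (3,2)R 3/4 ok · (3,3)B 1/3 unhappy · (3,5)B 1/2 ok · (3,6)B 1/1 ok
Row 4: (4,2)R 1/3 unhappy · (4,3)B 1/3 unhappy · (4,4)R 0/1 unhappy
Row 5: (5,1)R 0/1 unhappy · (5,2)B 0/2 unhappy · (5,6)B 0/1 unhappy
Row 6: (6,3)R 2/2 ok · (6,4)R 3/3 ok · (6,5)R 3/3 ok · (6,6)R 1/3 unhappy · (6,7)B 0/2 unhappy
Row 7: (7,2)B 0/1 unhappy · (7,3)R 2/3 ok · (7,4)R 3/3 ok · (7,5)R 2/2 ok · (7,7)R 0/1 unhappy
Unsatisfied: (2,1), (2,5), (3,3), (4,2), (4,3), (4,4), (5,1), (5,2), (5,6), (6,6), (6,7), (7,2), (7,7) — 13 in total.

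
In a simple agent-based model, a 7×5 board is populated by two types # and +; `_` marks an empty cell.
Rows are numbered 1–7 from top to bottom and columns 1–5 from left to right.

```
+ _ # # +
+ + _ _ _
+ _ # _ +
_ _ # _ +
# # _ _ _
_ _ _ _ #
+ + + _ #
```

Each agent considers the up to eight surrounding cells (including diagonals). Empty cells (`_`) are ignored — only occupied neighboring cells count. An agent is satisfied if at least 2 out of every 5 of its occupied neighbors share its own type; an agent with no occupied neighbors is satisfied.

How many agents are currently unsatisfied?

(1,1)+ 2/2 satisfied
(1,3)# 1/2 satisfied
(1,4)# 1/2 satisfied
(1,5)+ 0/1 not
(2,1)+ 3/3 satisfied
(2,2)+ 3/5 satisfied
(3,1)+ 2/2 satisfied
(3,3)# 1/2 satisfied
(3,5)+ 1/1 satisfied
(4,3)# 2/2 satisfied
(4,5)+ 1/1 satisfied
(5,1)# 1/1 satisfied
(5,2)# 2/2 satisfied
(6,5)# 1/1 satisfied
(7,1)+ 1/1 satisfied
(7,2)+ 2/2 satisfied
(7,3)+ 1/1 satisfied
(7,5)# 1/1 satisfied
Unsatisfied: (1,5) — 1 in total.

1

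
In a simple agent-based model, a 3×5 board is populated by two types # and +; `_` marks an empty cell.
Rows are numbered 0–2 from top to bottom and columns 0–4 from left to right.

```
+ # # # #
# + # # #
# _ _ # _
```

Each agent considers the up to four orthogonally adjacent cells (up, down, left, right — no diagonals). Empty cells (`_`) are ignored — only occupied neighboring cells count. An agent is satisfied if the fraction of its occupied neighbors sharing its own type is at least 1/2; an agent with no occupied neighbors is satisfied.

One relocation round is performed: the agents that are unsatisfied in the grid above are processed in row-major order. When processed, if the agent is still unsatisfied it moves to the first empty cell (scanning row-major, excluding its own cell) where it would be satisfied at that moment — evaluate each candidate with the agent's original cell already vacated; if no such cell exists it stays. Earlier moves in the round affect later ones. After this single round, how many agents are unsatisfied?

Initially unsatisfied (in order): (0,0), (0,1), (1,0), (1,1).
  (0,0) → (2,1).
  (0,1): now satisfied by earlier moves; stays.
  (1,0): now satisfied by earlier moves; stays.
  (1,1): no empty cell satisfies it; stays.
Resulting grid:
_ # # # #
# + # # #
# + _ # _
Unsatisfied now: (1,1).

1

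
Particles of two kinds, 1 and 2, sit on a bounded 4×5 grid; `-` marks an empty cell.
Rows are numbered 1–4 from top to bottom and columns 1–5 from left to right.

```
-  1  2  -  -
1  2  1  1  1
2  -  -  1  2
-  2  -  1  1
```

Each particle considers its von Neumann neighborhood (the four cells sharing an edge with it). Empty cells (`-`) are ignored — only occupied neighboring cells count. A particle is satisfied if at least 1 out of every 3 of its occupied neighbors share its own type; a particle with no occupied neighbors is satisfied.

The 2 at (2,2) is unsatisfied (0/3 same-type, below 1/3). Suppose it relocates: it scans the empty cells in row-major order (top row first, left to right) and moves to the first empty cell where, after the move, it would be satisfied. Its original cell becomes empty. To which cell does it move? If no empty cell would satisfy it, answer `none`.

Vacating (2,2). Empty cells in order:
  (1,1): 0/2 same-type → still unsatisfied.
  (1,4): 1/2 same-type → satisfied — stop here.

(1,4)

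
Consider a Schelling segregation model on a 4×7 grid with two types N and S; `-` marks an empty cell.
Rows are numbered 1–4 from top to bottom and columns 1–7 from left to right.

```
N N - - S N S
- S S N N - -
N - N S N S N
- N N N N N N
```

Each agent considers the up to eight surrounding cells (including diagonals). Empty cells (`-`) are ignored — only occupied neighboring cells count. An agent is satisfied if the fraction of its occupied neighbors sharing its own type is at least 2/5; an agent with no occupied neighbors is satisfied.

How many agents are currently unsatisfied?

7

Row 1: (1,1)N 1/2 ✓ · (1,2)N 1/3 ✗ · (1,5)S 0/3 ✗ · (1,6)N 1/3 ✗ · (1,7)S 0/1 ✗
Row 2: (2,2)S 1/5 ✗ · (2,3)S 2/5 ✓ · (2,4)N 3/6 ✓ · (2,5)N 3/6 ✓
Row 3: (3,1)N 1/2 ✓ · (3,3)N 4/7 ✓ · (3,4)S 1/8 ✗ · (3,5)N 5/7 ✓ · (3,6)S 0/6 ✗ · (3,7)N 2/3 ✓
Row 4: (4,2)N 3/3 ✓ · (4,3)N 3/4 ✓ · (4,4)N 4/5 ✓ · (4,5)N 3/5 ✓ · (4,6)N 4/5 ✓ · (4,7)N 2/3 ✓
Unsatisfied: (1,2), (1,5), (1,6), (1,7), (2,2), (3,4), (3,6) — 7 in total.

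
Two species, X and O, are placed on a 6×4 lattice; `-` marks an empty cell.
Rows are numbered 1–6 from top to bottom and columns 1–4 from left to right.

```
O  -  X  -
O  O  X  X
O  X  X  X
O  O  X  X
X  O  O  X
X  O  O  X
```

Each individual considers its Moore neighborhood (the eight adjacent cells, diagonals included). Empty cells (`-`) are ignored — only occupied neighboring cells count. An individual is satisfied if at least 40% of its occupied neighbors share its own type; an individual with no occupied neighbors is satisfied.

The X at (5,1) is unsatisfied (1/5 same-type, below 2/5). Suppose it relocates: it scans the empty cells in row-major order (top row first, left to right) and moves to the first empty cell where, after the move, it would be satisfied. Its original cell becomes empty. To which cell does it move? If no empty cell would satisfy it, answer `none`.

(1,2)

Vacating (5,1). Empty cells in order:
  (1,2): 2/5 same-type → satisfied — stop here.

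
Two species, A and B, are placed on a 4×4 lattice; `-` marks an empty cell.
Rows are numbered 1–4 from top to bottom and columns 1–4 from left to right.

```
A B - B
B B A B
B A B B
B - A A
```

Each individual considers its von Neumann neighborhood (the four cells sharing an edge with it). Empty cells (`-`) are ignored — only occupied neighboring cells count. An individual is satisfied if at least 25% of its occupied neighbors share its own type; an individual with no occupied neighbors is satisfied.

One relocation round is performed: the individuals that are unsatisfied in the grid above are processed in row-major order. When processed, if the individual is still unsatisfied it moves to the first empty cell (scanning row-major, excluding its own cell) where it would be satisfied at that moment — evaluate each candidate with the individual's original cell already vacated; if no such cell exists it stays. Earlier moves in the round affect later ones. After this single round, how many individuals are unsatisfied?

0

Initially unsatisfied (in order): (1,1), (2,3), (3,2).
  (1,1) → (1,3).
  (2,3): now satisfied by earlier moves; stays.
  (3,2) → (4,2).
Resulting grid:
- B A B
B B A B
B - B B
B A A A
All satisfied now.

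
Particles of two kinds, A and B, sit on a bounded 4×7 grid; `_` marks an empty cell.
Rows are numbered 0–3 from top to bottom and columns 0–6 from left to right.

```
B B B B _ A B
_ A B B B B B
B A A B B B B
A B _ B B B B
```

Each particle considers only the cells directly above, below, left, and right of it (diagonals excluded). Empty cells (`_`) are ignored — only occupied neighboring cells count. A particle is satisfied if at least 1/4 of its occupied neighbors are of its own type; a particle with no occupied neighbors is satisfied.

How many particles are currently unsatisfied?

4

(0,0)B 1/1 satisfied
(0,1)B 2/3 satisfied
(0,2)B 3/3 satisfied
(0,3)B 2/2 satisfied
(0,5)A 0/2 not
(0,6)B 1/2 satisfied
(1,1)A 1/3 satisfied
(1,2)B 2/4 satisfied
(1,3)B 4/4 satisfied
(1,4)B 3/3 satisfied
(1,5)B 3/4 satisfied
(1,6)B 3/3 satisfied
(2,0)B 0/2 not
(2,1)A 2/4 satisfied
(2,2)A 1/3 satisfied
(2,3)B 3/4 satisfied
(2,4)B 4/4 satisfied
(2,5)B 4/4 satisfied
(2,6)B 3/3 satisfied
(3,0)A 0/2 not
(3,1)B 0/2 not
(3,3)B 2/2 satisfied
(3,4)B 3/3 satisfied
(3,5)B 3/3 satisfied
(3,6)B 2/2 satisfied
Unsatisfied: (0,5), (2,0), (3,0), (3,1) — 4 in total.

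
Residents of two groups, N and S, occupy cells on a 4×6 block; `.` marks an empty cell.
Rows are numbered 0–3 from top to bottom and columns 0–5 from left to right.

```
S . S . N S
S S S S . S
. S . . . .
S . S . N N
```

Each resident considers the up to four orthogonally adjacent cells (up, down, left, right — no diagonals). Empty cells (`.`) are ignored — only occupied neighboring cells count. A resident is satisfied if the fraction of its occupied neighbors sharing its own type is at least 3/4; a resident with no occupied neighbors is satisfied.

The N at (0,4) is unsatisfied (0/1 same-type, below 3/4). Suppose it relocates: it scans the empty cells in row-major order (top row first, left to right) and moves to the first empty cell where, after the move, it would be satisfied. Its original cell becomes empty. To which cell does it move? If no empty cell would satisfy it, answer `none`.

(2,4)

Vacating (0,4). Empty cells in order:
  (0,1): 0/3 same-type → still unsatisfied.
  (0,3): 0/2 same-type → still unsatisfied.
  (1,4): 0/2 same-type → still unsatisfied.
  (2,0): 0/3 same-type → still unsatisfied.
  (2,2): 0/3 same-type → still unsatisfied.
  (2,3): 0/1 same-type → still unsatisfied.
  (2,4): 1/1 same-type → satisfied — stop here.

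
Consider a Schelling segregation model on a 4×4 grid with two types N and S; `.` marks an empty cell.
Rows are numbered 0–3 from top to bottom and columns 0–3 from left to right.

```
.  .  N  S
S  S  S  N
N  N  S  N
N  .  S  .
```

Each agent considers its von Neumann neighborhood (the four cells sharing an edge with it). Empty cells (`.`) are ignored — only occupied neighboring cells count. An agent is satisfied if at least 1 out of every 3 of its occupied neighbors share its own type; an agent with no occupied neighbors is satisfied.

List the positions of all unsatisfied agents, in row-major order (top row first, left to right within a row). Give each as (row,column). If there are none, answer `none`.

(0,2)N 0/2 unhappy
(0,3)S 0/2 unhappy
(1,0)S 1/2 ok
(1,1)S 2/3 ok
(1,2)S 2/4 ok
(1,3)N 1/3 ok
(2,0)N 2/3 ok
(2,1)N 1/3 ok
(2,2)S 2/4 ok
(2,3)N 1/2 ok
(3,0)N 1/1 ok
(3,2)S 1/1 ok

(0,2), (0,3)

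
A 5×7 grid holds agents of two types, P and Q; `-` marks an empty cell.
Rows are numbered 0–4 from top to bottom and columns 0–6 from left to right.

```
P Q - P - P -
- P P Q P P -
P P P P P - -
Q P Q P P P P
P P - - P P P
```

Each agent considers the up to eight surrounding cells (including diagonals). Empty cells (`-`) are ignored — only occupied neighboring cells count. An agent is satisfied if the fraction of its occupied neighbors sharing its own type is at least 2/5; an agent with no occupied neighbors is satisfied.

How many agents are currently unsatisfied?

(0,0)P 1/2 ✓
(0,1)Q 0/3 ✗
(0,3)P 2/3 ✓
(0,5)P 2/2 ✓
(1,1)P 5/6 ✓
(1,2)P 5/7 ✓
(1,3)Q 0/6 ✗
(1,4)P 5/6 ✓
(1,5)P 3/3 ✓
(2,0)P 3/4 ✓
(2,1)P 5/7 ✓
(2,2)P 6/8 ✓
(2,3)P 6/8 ✓
(2,4)P 6/7 ✓
(3,0)Q 0/5 ✗
(3,1)P 5/7 ✓
(3,2)Q 0/6 ✗
(3,3)P 5/6 ✓
(3,4)P 6/6 ✓
(3,5)P 6/6 ✓
(3,6)P 3/3 ✓
(4,0)P 2/3 ✓
(4,1)P 2/4 ✓
(4,4)P 4/4 ✓
(4,5)P 5/5 ✓
(4,6)P 3/3 ✓
Unsatisfied: (0,1), (1,3), (3,0), (3,2) — 4 in total.

4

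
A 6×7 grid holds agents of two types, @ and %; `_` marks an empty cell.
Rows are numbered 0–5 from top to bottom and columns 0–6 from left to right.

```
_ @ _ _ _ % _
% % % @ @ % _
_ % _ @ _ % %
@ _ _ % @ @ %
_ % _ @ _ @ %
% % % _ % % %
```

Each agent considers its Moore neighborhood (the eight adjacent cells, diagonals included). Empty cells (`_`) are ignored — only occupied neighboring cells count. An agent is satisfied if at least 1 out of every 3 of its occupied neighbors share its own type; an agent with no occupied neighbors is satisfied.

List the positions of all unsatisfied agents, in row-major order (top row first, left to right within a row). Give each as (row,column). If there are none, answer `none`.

(0,1), (3,0), (3,3), (4,3), (4,5)

Row 0: (0,1)@ 0/3 unhappy · (0,5)% 1/2 ok
Row 1: (1,0)% 2/3 ok · (1,1)% 3/4 ok · (1,2)% 2/5 ok · (1,3)@ 2/3 ok · (1,4)@ 2/5 ok · (1,5)% 3/4 ok
Row 2: (2,1)% 3/4 ok · (2,3)@ 3/5 ok · (2,5)% 3/6 ok · (2,6)% 3/4 ok
Row 3: (3,0)@ 0/2 unhappy · (3,3)% 0/3 unhappy · (3,4)@ 4/6 ok · (3,5)@ 2/6 ok · (3,6)% 3/5 ok
Row 4: (4,1)% 3/4 ok · (4,3)@ 1/4 unhappy · (4,5)@ 2/7 unhappy · (4,6)% 3/5 ok
Row 5: (5,0)% 2/2 ok · (5,1)% 3/3 ok · (5,2)% 2/3 ok · (5,4)% 1/3 ok · (5,5)% 3/4 ok · (5,6)% 2/3 ok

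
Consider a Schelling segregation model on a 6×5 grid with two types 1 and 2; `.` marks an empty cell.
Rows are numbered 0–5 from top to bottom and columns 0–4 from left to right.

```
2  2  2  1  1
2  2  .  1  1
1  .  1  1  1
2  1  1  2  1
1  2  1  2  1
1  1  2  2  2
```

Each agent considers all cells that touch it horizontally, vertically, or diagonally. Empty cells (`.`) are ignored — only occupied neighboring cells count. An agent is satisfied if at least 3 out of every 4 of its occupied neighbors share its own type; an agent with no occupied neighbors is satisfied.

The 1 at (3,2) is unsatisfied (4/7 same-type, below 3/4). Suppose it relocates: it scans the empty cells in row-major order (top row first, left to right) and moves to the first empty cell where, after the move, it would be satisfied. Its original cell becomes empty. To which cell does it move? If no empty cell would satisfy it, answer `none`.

none

Vacating (3,2). Empty cells in order:
  (1,2): 4/7 same-type → still unsatisfied.
  (2,1): 3/6 same-type → still unsatisfied.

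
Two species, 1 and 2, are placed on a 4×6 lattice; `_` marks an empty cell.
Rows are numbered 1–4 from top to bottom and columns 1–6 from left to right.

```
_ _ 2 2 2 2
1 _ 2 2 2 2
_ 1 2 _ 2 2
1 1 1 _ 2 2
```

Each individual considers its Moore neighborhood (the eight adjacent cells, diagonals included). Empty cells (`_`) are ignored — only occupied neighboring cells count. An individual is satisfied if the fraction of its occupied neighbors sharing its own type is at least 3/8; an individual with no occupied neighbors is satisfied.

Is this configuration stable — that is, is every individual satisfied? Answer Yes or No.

Yes

(1,3)2 3/3 satisfied
(1,4)2 5/5 satisfied
(1,5)2 5/5 satisfied
(1,6)2 3/3 satisfied
(2,1)1 1/1 satisfied
(2,3)2 4/5 satisfied
(2,4)2 7/7 satisfied
(2,5)2 7/7 satisfied
(2,6)2 5/5 satisfied
(3,2)1 4/6 satisfied
(3,3)2 2/5 satisfied
(3,5)2 6/6 satisfied
(3,6)2 5/5 satisfied
(4,1)1 2/2 satisfied
(4,2)1 3/4 satisfied
(4,3)1 2/3 satisfied
(4,5)2 3/3 satisfied
(4,6)2 3/3 satisfied
All meet the threshold, so the configuration is stable.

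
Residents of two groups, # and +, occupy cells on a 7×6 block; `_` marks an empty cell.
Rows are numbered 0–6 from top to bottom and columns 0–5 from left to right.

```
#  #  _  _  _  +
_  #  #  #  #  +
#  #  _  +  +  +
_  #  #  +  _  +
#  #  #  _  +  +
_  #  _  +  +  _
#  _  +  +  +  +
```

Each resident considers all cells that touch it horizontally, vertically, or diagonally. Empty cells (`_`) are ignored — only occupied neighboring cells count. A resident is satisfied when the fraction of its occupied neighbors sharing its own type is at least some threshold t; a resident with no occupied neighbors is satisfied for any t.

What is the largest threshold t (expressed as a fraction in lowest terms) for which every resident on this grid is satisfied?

Row 0: (0,0)# 2/2 · (0,1)# 3/3 · (0,5)+ 1/2
Row 1: (1,1)# 5/5 · (1,2)# 4/5 · (1,3)# 2/4 · (1,4)# 1/6 · (1,5)+ 3/4
Row 2: (2,0)# 3/3 · (2,1)# 5/5 · (2,3)+ 2/6 · (2,4)+ 5/7 · (2,5)+ 3/4
Row 3: (3,1)# 6/6 · (3,2)# 4/6 · (3,3)+ 3/5 · (3,5)+ 4/4
Row 4: (4,0)# 3/3 · (4,1)# 5/5 · (4,2)# 4/6 · (4,4)+ 5/5 · (4,5)+ 3/3
Row 5: (5,1)# 4/5 · (5,3)+ 5/6 · (5,4)+ 6/6
Row 6: (6,0)# 1/1 · (6,2)+ 2/3 · (6,3)+ 4/4 · (6,4)+ 4/4 · (6,5)+ 2/2
The smallest same-type fraction is 1/6 at (1,4), which reduces to 1/6. Any threshold above that leaves this resident unsatisfied.

1/6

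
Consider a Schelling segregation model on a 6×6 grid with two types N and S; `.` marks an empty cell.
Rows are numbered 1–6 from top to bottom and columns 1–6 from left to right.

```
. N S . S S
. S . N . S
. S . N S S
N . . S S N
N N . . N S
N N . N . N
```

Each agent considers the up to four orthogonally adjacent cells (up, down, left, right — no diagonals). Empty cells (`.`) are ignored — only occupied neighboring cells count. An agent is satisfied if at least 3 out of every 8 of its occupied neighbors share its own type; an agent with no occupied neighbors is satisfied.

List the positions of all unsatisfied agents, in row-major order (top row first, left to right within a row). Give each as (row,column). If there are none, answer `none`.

(1,2), (1,3), (3,4), (4,6), (5,5), (5,6), (6,6)

(1,2)N 0/2 ✗
(1,3)S 0/1 ✗
(1,5)S 1/1 ✓
(1,6)S 2/2 ✓
(2,2)S 1/2 ✓
(2,4)N 1/1 ✓
(2,6)S 2/2 ✓
(3,2)S 1/1 ✓
(3,4)N 1/3 ✗
(3,5)S 2/3 ✓
(3,6)S 2/3 ✓
(4,1)N 1/1 ✓
(4,4)S 1/2 ✓
(4,5)S 2/4 ✓
(4,6)N 0/3 ✗
(5,1)N 3/3 ✓
(5,2)N 2/2 ✓
(5,5)N 0/2 ✗
(5,6)S 0/3 ✗
(6,1)N 2/2 ✓
(6,2)N 2/2 ✓
(6,4)N 0/0 ✓
(6,6)N 0/1 ✗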